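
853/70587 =853/70587  =  0.01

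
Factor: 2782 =2^1*13^1*107^1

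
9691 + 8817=18508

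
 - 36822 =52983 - 89805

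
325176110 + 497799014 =822975124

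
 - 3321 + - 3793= -7114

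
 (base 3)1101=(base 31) 16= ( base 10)37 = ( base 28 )19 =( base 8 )45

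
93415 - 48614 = 44801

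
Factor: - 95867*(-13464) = 1290753288 = 2^3*3^2*11^1*17^1*37^1*2591^1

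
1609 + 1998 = 3607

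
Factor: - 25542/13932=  - 2^ ( - 1) * 3^( - 1) * 11^1 = - 11/6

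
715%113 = 37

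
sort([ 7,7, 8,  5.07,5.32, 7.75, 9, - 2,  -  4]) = [ - 4,  -  2, 5.07, 5.32, 7,7, 7.75,8, 9] 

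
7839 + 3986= 11825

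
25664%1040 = 704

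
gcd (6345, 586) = 1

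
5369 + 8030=13399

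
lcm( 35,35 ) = 35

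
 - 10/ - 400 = 1/40 = 0.03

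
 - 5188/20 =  - 260 + 3/5 = - 259.40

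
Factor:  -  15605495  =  - 5^1 * 1301^1 * 2399^1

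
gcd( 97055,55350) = 5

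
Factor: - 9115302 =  - 2^1*3^1  *7^1*31^1*7001^1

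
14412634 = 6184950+8227684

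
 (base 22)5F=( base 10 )125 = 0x7D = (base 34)3N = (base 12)a5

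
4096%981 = 172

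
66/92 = 33/46 = 0.72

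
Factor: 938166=2^1*3^1*156361^1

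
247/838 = 247/838 = 0.29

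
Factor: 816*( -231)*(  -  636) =2^6*3^3 * 7^1*11^1*17^1 * 53^1 = 119883456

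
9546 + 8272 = 17818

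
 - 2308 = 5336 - 7644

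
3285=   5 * 657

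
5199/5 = 1039 + 4/5=1039.80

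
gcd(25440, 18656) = 1696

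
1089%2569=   1089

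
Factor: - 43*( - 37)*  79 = 37^1 * 43^1*79^1 = 125689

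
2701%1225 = 251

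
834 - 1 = 833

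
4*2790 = 11160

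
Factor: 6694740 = 2^2* 3^2*5^1*13^1*2861^1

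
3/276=1/92 = 0.01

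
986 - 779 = 207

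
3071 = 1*3071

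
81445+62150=143595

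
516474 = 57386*9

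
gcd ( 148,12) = 4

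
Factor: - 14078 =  - 2^1* 7039^1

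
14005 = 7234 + 6771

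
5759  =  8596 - 2837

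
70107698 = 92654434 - 22546736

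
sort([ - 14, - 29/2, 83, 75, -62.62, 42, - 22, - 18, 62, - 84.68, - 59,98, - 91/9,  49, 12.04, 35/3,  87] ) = [ - 84.68, - 62.62, - 59,-22, - 18, - 29/2, - 14, - 91/9,35/3, 12.04, 42,49, 62,  75,83, 87,98 ] 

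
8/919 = 8/919 = 0.01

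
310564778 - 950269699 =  - 639704921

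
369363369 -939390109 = - 570026740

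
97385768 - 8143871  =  89241897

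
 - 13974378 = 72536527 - 86510905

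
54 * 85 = 4590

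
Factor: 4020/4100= 3^1*5^( - 1 ) * 41^(  -  1 ) * 67^1 = 201/205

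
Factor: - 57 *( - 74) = 4218 = 2^1*3^1*19^1*37^1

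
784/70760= 98/8845 =0.01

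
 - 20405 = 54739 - 75144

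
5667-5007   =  660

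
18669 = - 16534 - -35203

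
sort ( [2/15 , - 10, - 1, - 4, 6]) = [ - 10,-4, -1, 2/15, 6]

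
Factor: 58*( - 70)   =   - 4060 =-2^2*5^1*7^1*29^1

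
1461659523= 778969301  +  682690222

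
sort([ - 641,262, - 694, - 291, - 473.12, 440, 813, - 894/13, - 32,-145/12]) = [-694, -641,-473.12, - 291, - 894/13,-32, - 145/12, 262,440 , 813]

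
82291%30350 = 21591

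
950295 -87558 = 862737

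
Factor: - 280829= - 31^1*9059^1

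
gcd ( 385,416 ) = 1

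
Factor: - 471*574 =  - 270354 = - 2^1*3^1*7^1*41^1 * 157^1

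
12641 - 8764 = 3877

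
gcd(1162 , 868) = 14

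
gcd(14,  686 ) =14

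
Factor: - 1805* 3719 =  - 5^1*19^2*3719^1 = - 6712795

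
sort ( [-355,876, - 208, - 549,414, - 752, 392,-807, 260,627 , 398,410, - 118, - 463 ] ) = [ - 807, - 752, - 549, - 463 ,-355 , - 208,- 118,260,392, 398, 410,  414, 627,876] 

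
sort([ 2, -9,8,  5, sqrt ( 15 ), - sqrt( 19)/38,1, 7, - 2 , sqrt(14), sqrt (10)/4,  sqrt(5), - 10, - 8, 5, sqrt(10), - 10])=[ - 10,-10, - 9, - 8, - 2, - sqrt( 19 )/38,  sqrt ( 10)/4,  1, 2, sqrt(5),  sqrt( 10) , sqrt( 14 ), sqrt(15 ), 5,5,7,8]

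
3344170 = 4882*685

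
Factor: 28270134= 2^1*3^5*58169^1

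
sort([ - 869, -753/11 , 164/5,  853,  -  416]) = [ - 869,  -  416, - 753/11,164/5 , 853]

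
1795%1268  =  527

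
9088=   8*1136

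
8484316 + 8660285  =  17144601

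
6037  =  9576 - 3539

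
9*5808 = 52272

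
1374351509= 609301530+765049979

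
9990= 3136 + 6854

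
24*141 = 3384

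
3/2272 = 3/2272=0.00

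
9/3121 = 9/3121 = 0.00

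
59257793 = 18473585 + 40784208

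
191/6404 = 191/6404 = 0.03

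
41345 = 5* 8269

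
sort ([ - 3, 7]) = [ - 3,  7]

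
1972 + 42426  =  44398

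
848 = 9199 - 8351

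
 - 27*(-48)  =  1296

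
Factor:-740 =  - 2^2 * 5^1*37^1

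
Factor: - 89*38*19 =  - 2^1*19^2*89^1 = - 64258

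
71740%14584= 13404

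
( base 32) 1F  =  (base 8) 57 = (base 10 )47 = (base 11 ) 43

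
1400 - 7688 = -6288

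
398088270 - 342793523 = 55294747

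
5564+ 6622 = 12186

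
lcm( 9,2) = 18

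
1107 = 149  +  958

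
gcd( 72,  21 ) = 3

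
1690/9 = 187  +  7/9 = 187.78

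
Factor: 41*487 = 41^1 * 487^1 = 19967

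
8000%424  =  368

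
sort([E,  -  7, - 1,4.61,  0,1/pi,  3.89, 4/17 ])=[- 7, - 1,0, 4/17,  1/pi,E, 3.89,4.61 ] 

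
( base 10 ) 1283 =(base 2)10100000011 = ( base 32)183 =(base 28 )1hn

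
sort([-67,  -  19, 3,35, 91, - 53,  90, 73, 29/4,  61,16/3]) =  [ - 67 , -53, - 19, 3,16/3,29/4,35, 61,73,90, 91]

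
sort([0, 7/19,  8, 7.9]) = [0, 7/19, 7.9, 8 ] 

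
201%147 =54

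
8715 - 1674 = 7041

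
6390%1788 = 1026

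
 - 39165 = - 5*7833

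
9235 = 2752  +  6483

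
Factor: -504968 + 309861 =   -  11^1*17737^1 = - 195107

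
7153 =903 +6250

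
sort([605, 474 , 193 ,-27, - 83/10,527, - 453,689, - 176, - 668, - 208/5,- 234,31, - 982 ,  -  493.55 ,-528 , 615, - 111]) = [ - 982 , - 668, -528, - 493.55, - 453, - 234 ,  -  176,-111, - 208/5, - 27,-83/10, 31,193, 474,  527, 605,615, 689] 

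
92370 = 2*46185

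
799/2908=799/2908 =0.27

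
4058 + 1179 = 5237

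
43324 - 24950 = 18374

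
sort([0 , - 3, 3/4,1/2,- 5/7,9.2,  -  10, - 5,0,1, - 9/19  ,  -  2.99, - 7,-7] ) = [ -10 , - 7,-7,-5,  -  3, - 2.99,  -  5/7, - 9/19,  0 , 0 , 1/2, 3/4,1, 9.2]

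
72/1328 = 9/166= 0.05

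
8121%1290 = 381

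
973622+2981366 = 3954988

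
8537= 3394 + 5143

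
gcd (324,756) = 108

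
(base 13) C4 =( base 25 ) 6A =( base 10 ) 160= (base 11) 136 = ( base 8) 240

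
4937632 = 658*7504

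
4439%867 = 104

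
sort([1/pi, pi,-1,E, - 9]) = [  -  9,-1, 1/pi,E,pi ]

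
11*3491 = 38401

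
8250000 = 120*68750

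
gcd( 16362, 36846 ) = 18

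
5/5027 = 5/5027 =0.00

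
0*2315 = 0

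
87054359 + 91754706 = 178809065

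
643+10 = 653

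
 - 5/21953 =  - 5/21953= - 0.00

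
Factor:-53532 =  - 2^2*3^2  *  1487^1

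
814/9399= 814/9399=0.09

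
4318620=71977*60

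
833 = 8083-7250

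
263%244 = 19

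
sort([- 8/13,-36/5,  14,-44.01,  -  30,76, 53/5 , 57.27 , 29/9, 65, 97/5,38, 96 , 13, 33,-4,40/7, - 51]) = [ - 51,- 44.01, - 30, - 36/5,-4 ,-8/13 , 29/9, 40/7 , 53/5, 13, 14, 97/5 , 33,38, 57.27, 65,  76, 96]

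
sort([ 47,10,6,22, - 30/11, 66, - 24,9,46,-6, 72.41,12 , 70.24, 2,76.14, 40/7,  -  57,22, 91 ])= [-57, - 24,- 6,-30/11,  2,40/7,6, 9, 10,12, 22, 22,46,  47,66,70.24,72.41 , 76.14 , 91 ]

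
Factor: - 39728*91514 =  - 2^5 *13^1*191^1 * 45757^1 = - 3635668192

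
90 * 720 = 64800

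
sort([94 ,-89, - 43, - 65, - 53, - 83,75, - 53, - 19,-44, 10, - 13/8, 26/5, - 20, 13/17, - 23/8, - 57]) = [ - 89, - 83,-65 , - 57,-53  , - 53, - 44,  -  43,-20,-19,-23/8, - 13/8, 13/17, 26/5, 10, 75, 94 ]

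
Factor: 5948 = 2^2*1487^1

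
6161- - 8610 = 14771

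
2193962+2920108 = 5114070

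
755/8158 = 755/8158 = 0.09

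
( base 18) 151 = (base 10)415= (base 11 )348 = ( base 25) GF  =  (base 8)637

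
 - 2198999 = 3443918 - 5642917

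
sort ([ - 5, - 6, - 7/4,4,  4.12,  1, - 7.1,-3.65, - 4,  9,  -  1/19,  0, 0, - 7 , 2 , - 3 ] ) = [ - 7.1, - 7, - 6, - 5, - 4, - 3.65, - 3, - 7/4, - 1/19,0,0,1, 2,4,4.12, 9]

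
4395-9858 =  - 5463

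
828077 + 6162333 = 6990410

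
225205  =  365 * 617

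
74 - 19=55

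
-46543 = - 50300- - 3757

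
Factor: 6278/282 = 3^(-1 ) * 43^1 * 47^( - 1)*73^1= 3139/141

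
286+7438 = 7724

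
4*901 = 3604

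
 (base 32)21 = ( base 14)49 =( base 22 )2L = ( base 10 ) 65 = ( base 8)101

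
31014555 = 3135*9893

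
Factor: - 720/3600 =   -  1/5 = - 5^( - 1 )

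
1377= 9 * 153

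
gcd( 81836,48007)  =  1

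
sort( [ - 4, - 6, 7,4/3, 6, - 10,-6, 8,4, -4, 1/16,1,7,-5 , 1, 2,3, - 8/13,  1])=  [ - 10,-6,-6, - 5, - 4, - 4, - 8/13,1/16,1,1 , 1,4/3,2,3,4, 6,7,  7,8]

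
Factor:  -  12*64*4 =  -3072= - 2^10*3^1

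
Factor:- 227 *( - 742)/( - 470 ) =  - 5^( - 1)*7^1*47^( - 1)*53^1  *  227^1 = - 84217/235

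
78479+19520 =97999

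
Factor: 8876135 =5^1 *19^1*233^1*401^1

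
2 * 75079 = 150158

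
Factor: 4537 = 13^1*349^1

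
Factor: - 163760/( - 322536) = 2^1*3^(  -  1)*5^1*23^1*151^ ( - 1 ) = 230/453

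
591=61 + 530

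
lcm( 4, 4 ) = 4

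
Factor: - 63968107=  - 7^1*709^1*12889^1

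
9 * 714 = 6426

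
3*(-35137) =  - 105411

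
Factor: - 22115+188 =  - 21927 = -  3^1*7309^1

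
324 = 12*27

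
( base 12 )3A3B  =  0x1a0f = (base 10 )6671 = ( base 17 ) 1617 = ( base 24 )bdn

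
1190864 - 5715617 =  - 4524753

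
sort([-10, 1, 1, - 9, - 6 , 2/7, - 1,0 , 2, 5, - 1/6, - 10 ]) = [ - 10, - 10, - 9 , - 6, - 1, - 1/6, 0, 2/7, 1, 1 , 2,5 ] 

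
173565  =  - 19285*( - 9 )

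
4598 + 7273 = 11871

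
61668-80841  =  -19173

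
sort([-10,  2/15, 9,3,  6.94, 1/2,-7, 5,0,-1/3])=[ - 10,  -  7 ,-1/3,  0,2/15, 1/2, 3,  5, 6.94, 9 ] 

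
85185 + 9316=94501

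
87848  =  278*316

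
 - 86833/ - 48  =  1809+1/48 = 1809.02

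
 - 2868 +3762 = 894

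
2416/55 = 43+ 51/55 = 43.93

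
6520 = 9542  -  3022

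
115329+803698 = 919027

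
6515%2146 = 77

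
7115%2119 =758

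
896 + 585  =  1481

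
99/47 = 2 + 5/47 = 2.11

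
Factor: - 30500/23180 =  - 25/19 = - 5^2*19^(-1 )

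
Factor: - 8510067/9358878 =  - 2836689/3119626 = - 2^( - 1 )*3^1* 163^1*397^ (-1 ) * 3929^( -1 )*5801^1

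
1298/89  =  14 + 52/89  =  14.58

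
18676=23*812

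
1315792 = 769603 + 546189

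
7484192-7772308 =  -288116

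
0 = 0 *58219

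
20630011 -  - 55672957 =76302968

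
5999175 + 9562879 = 15562054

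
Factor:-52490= - 2^1*5^1*29^1*181^1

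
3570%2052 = 1518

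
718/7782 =359/3891 = 0.09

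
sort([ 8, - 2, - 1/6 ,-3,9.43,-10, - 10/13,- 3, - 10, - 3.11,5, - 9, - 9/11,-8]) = [ -10, - 10, - 9, - 8, - 3.11, - 3, - 3, - 2, - 9/11, - 10/13,-1/6,  5,8,9.43] 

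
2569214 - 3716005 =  - 1146791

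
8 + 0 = 8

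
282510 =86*3285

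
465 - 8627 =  - 8162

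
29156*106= 3090536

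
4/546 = 2/273 = 0.01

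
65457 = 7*9351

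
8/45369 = 8/45369=0.00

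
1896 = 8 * 237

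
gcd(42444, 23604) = 12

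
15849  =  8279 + 7570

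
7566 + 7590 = 15156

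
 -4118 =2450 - 6568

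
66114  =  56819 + 9295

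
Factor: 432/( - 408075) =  - 144/136025=-2^4 * 3^2*5^( - 2)*5441^ ( - 1)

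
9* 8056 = 72504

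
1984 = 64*31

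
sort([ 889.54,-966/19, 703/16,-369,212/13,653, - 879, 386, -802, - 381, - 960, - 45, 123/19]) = [ - 960, - 879,-802, - 381 , - 369, - 966/19, - 45, 123/19, 212/13 , 703/16,386, 653, 889.54 ]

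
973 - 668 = 305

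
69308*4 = 277232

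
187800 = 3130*60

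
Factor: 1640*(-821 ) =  - 1346440= - 2^3*5^1 *41^1*821^1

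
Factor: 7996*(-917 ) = -2^2*7^1*131^1*1999^1  =  - 7332332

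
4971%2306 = 359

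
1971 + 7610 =9581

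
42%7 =0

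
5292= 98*54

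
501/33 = 15 + 2/11 = 15.18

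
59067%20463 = 18141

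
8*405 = 3240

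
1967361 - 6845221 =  - 4877860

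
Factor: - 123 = -3^1 * 41^1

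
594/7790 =297/3895 = 0.08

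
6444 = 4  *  1611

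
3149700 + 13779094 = 16928794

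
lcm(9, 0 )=0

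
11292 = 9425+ 1867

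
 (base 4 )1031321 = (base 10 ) 4985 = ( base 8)11571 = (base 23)99h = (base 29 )5qq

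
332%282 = 50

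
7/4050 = 7/4050 = 0.00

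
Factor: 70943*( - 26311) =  - 1866581273 = -61^1*83^1*317^1*1163^1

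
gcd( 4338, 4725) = 9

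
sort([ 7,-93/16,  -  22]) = [ - 22, - 93/16, 7] 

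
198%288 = 198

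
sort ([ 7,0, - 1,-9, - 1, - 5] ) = [-9, - 5,-1, - 1,0,7]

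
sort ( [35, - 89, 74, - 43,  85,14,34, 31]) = [ - 89,  -  43,14, 31, 34, 35, 74, 85]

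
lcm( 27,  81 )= 81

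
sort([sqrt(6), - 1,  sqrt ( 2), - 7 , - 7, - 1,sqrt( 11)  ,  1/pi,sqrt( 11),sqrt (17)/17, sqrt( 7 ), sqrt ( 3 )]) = [ - 7,  -  7, - 1, - 1,sqrt( 17 ) /17, 1/pi,sqrt( 2 ),sqrt( 3 ),sqrt(6 ),  sqrt (7), sqrt(11),sqrt( 11 ) ] 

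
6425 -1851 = 4574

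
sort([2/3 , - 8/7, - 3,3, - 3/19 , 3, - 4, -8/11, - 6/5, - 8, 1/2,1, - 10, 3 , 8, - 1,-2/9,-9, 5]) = [ - 10, - 9, - 8, - 4, - 3,  -  6/5, - 8/7, -1,- 8/11, - 2/9, - 3/19,  1/2 , 2/3,1 , 3, 3,3,5, 8 ]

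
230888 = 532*434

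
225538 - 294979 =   -  69441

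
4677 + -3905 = 772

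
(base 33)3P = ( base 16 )7c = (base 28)4C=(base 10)124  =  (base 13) 97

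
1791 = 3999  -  2208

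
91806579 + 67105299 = 158911878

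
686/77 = 98/11=8.91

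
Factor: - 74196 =-2^2*3^4 *229^1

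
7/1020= 7/1020= 0.01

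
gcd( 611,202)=1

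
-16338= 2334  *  ( - 7 ) 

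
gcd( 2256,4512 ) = 2256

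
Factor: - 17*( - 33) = 3^1 * 11^1*17^1 = 561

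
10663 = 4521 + 6142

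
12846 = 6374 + 6472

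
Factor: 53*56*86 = 255248= 2^4*7^1*43^1*53^1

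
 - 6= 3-9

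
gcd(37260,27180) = 180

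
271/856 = 271/856 = 0.32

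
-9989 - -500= -9489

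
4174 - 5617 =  - 1443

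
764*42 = 32088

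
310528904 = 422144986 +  - 111616082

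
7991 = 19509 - 11518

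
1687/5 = 1687/5=337.40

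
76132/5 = 15226 + 2/5 =15226.40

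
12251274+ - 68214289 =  - 55963015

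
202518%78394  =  45730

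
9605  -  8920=685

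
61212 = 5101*12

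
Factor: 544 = 2^5*17^1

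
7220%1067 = 818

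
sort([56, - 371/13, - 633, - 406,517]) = [ - 633, - 406 , - 371/13, 56,  517]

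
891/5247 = 9/53 = 0.17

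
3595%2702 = 893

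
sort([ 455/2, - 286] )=[ -286, 455/2]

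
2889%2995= 2889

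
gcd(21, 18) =3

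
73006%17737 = 2058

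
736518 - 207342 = 529176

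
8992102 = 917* 9806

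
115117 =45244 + 69873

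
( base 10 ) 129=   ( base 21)63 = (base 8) 201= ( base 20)69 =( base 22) 5j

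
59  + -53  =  6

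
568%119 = 92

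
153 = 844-691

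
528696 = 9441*56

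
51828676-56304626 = - 4475950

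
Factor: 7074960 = 2^4*3^1*5^1* 41^1 *719^1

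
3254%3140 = 114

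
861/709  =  1 + 152/709 = 1.21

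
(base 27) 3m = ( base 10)103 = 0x67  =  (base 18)5d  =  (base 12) 87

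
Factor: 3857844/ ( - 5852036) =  - 964461/1463009 = - 3^1 * 17^1*18911^1*1463009^( - 1)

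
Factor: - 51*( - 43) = 2193 = 3^1 * 17^1*43^1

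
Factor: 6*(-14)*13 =-2^2  *  3^1*7^1*13^1 = -1092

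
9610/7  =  1372+ 6/7= 1372.86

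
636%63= 6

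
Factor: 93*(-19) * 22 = -38874 = -  2^1 *3^1 *11^1*19^1*31^1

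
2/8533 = 2/8533 = 0.00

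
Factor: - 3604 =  - 2^2*17^1*53^1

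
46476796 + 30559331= 77036127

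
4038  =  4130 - 92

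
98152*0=0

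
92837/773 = 92837/773 =120.10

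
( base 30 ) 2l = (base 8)121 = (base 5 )311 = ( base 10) 81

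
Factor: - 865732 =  - 2^2*7^3 * 631^1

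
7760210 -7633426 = 126784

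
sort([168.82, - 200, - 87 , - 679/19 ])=[ - 200  , - 87, - 679/19, 168.82]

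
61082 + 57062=118144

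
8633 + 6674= 15307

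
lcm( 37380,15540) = 1383060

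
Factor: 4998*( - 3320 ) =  - 2^4 * 3^1  *  5^1 * 7^2 *17^1*83^1 = - 16593360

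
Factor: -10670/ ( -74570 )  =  11^1*97^1*7457^( - 1 ) = 1067/7457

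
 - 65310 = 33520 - 98830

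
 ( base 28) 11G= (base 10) 828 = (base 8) 1474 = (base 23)1D0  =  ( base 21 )1i9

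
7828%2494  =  346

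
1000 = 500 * 2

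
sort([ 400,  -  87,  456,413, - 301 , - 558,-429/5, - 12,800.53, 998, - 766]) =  [ - 766, - 558, - 301,-87,  -  429/5, - 12,400, 413, 456,800.53, 998] 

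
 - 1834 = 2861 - 4695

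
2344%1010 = 324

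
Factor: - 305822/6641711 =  - 2^1*11^1 * 47^( - 1)*251^ ( - 1 )*563^ (-1)*13901^1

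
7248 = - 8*( - 906)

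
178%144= 34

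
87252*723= 63083196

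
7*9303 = 65121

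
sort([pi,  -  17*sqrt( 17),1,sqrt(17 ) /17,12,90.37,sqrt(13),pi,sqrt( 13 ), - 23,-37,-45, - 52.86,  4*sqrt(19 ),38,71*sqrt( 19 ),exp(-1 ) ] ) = [ - 17*sqrt( 17 ), -52.86, - 45, - 37, - 23,sqrt(17 ) /17,exp(- 1 ) , 1,pi, pi,sqrt(13 ),sqrt(13),12 , 4*sqrt (19), 38,  90.37,71*sqrt (19)] 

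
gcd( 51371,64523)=1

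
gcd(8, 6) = 2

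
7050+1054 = 8104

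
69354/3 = 23118 = 23118.00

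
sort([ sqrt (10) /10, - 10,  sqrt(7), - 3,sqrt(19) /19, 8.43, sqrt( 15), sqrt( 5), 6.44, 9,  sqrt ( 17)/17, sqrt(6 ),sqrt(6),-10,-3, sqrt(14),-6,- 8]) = [ - 10,-10, -8, - 6, - 3, - 3, sqrt(19)/19, sqrt (17)/17,sqrt(10 )/10 , sqrt( 5), sqrt(6),sqrt( 6),  sqrt(7),sqrt(14),sqrt(15), 6.44, 8.43,9]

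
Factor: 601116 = 2^2 *3^1*50093^1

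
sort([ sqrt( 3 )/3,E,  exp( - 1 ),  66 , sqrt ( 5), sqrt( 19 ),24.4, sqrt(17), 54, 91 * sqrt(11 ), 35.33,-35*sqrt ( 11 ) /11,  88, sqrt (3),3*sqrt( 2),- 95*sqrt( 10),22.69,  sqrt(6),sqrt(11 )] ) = [  -  95*sqrt(10), - 35*sqrt( 11)/11, exp( - 1 ),  sqrt ( 3 ) /3, sqrt (3), sqrt( 5 ), sqrt(6),  E,  sqrt(11) , sqrt(17 ), 3*sqrt( 2 ), sqrt(19), 22.69, 24.4,  35.33,  54,66, 88,91*sqrt( 11) ]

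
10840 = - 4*( - 2710)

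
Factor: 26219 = 157^1 * 167^1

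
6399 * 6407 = 40998393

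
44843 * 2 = 89686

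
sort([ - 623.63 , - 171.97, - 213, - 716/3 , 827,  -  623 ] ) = [  -  623.63, - 623, - 716/3, - 213, - 171.97, 827] 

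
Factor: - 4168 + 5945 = 1777^1=1777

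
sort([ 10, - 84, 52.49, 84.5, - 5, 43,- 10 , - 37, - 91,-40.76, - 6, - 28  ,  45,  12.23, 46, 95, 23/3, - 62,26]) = [-91, - 84, - 62 , - 40.76, - 37, - 28, - 10, - 6, - 5, 23/3, 10, 12.23,26,43,45,46,52.49, 84.5, 95] 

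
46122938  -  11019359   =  35103579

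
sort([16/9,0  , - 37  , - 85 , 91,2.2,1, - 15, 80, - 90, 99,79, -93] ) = [-93, - 90, - 85,-37, - 15,0, 1,  16/9 , 2.2, 79,80,  91,  99]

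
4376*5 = 21880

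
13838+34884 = 48722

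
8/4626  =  4/2313  =  0.00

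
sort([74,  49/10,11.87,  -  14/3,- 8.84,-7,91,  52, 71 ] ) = [-8.84, - 7, - 14/3,49/10,11.87, 52,71,  74,91 ]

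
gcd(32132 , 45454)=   2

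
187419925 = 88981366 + 98438559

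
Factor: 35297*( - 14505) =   -  3^1  *  5^1*47^1*751^1*967^1= - 511982985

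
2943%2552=391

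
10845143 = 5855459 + 4989684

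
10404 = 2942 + 7462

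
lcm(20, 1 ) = 20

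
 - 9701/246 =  - 9701/246 = -39.43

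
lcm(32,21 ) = 672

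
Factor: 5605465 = 5^1*1121093^1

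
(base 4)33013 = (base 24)1g7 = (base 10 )967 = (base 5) 12332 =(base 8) 1707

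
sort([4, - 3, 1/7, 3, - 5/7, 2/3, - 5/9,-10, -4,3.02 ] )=[  -  10, - 4, - 3,- 5/7, - 5/9,1/7, 2/3, 3,3.02,4 ]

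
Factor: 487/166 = 2^(-1 )*83^(  -  1 )*487^1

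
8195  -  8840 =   -  645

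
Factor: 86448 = 2^4*3^1*1801^1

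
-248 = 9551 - 9799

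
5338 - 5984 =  - 646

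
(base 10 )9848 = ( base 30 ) AS8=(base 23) IE4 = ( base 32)9JO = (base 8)23170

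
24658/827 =29  +  675/827 = 29.82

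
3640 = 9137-5497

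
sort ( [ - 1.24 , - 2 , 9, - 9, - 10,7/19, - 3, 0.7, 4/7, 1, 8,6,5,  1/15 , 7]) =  [ - 10,-9, - 3, - 2, - 1.24 , 1/15,  7/19, 4/7,0.7,1,5,6,7,8,9]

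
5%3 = 2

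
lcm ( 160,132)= 5280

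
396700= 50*7934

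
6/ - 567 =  - 1 +187/189  =  - 0.01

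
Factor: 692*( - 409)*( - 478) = 2^3*173^1 * 239^1 * 409^1 =135287384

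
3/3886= 3/3886 = 0.00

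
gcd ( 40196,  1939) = 1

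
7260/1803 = 2420/601 = 4.03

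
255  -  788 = - 533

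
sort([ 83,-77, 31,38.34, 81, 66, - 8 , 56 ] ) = [ - 77, - 8,31, 38.34,56,66,81,83]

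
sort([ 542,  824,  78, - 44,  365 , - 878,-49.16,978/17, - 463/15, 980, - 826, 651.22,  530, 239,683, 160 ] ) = [ - 878, - 826, - 49.16,-44, - 463/15 , 978/17,78,160,  239 , 365, 530, 542,651.22,  683 , 824,  980]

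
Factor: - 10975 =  - 5^2*439^1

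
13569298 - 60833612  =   - 47264314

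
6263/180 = 6263/180 = 34.79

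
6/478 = 3/239 = 0.01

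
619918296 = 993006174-373087878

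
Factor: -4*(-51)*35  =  7140  =  2^2*3^1*5^1*7^1*17^1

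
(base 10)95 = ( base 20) 4f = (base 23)43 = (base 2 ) 1011111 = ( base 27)3E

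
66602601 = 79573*837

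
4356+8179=12535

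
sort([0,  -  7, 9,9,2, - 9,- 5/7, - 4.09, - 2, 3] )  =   [ - 9 , - 7,-4.09, - 2 ,-5/7  ,  0 , 2,3,  9, 9] 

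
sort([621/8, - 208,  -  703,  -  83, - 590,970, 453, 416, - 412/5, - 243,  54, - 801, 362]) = [-801, -703, - 590, - 243, - 208, - 83, - 412/5,  54, 621/8, 362,416,453,970]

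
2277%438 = 87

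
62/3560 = 31/1780=0.02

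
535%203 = 129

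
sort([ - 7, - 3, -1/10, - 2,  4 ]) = [- 7,-3,-2, - 1/10 , 4] 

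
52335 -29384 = 22951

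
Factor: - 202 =- 2^1*101^1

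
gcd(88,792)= 88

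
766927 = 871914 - 104987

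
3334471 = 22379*149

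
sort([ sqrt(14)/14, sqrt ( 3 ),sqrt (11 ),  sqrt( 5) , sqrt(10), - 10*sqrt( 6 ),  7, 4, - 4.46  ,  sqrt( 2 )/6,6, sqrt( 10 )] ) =[-10*sqrt( 6 ), - 4.46,sqrt( 2) /6,sqrt ( 14) /14, sqrt(3 ),sqrt(5), sqrt( 10),sqrt(10),sqrt( 11 ),4,6,7]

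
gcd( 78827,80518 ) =1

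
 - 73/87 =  - 1  +  14/87 = - 0.84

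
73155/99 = 738  +  31/33 = 738.94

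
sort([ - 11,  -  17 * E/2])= [  -  17*E/2, - 11 ] 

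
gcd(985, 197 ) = 197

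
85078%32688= 19702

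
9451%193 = 187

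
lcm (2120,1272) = 6360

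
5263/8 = 657+7/8= 657.88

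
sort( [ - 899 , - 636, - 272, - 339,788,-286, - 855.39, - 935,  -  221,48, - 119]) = [ - 935, - 899, - 855.39, - 636,- 339, - 286,  -  272, - 221, - 119,48,788]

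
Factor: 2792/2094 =4/3 = 2^2*3^(  -  1)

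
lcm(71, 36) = 2556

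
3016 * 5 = 15080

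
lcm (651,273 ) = 8463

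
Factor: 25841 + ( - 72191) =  - 2^1*3^2*5^2 *103^1 = - 46350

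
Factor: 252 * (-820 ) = -2^4* 3^2 * 5^1*7^1 * 41^1 = - 206640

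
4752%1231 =1059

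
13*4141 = 53833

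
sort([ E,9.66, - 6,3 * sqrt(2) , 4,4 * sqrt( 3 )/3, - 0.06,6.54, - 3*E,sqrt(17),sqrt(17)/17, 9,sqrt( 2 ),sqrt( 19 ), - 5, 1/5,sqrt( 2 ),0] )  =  [-3*E, - 6, - 5,  -  0.06, 0,  1/5,sqrt(17 )/17,sqrt( 2),sqrt(2), 4  *sqrt(3) /3,E,4,sqrt ( 17),3*sqrt(2 ),sqrt(19),6.54,9,9.66]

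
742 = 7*106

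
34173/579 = 11391/193 = 59.02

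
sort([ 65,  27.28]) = [ 27.28, 65 ]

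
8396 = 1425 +6971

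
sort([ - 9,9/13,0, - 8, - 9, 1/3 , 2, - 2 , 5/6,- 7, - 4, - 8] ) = [ - 9,  -  9, - 8, -8,- 7, - 4, - 2, 0,1/3, 9/13, 5/6, 2]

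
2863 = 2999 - 136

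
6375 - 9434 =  - 3059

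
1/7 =1/7= 0.14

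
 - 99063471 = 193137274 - 292200745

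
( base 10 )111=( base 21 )56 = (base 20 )5b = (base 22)51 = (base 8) 157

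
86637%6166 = 313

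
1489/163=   1489/163 = 9.13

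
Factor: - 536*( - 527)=2^3 * 17^1*31^1*67^1   =  282472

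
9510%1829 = 365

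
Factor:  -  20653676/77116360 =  - 5163419/19279090  =  - 2^ ( - 1) *5^( - 1) * 53^1*97423^1 *1927909^( - 1)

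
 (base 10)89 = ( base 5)324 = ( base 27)38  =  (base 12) 75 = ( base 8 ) 131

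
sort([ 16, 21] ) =[16,21]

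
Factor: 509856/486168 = 452/431 = 2^2*113^1*431^( - 1)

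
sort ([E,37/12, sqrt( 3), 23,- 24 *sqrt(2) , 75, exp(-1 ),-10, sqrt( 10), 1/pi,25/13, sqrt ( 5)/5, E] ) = [ - 24*sqrt(2 ), - 10, 1/pi, exp(  -  1),  sqrt( 5)/5, sqrt(3 ), 25/13,E, E , 37/12,sqrt ( 10),  23,75 ] 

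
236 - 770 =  - 534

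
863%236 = 155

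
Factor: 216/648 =1/3 = 3^(-1)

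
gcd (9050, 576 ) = 2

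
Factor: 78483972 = 2^2*3^1* 7^1*79^1*11827^1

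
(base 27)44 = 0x70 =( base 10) 112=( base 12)94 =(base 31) 3j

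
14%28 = 14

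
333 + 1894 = 2227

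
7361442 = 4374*1683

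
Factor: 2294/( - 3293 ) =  - 62/89 = - 2^1*31^1*89^(-1 )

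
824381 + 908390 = 1732771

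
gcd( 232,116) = 116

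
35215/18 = 35215/18 = 1956.39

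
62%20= 2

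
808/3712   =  101/464  =  0.22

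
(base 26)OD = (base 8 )1175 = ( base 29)LS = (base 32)jt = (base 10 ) 637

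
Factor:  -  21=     -  3^1*7^1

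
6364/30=3182/15 =212.13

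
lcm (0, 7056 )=0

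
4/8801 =4/8801 =0.00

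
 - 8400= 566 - 8966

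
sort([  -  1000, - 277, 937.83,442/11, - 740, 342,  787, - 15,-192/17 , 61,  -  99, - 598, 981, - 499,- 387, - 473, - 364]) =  [- 1000, - 740,  -  598, - 499,  -  473,-387, - 364, - 277, - 99,  -  15,  -  192/17,442/11, 61,342, 787,937.83,  981 ]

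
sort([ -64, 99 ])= [ - 64,99]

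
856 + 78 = 934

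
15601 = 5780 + 9821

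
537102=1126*477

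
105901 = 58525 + 47376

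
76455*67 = 5122485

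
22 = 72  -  50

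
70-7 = 63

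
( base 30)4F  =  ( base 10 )135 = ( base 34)3X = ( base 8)207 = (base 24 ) 5F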